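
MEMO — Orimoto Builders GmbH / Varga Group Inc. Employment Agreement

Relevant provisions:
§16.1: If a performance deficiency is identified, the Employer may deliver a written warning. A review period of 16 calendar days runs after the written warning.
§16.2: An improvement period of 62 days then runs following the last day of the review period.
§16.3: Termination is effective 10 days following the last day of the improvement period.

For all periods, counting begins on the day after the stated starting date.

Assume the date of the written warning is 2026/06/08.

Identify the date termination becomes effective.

2026/09/04

Adding 16 calendar days to 2026/06/08 gives 2026/06/24, which is the last day of the review period.
The last day of the improvement period: 2026/06/24 + 62 days = 2026/08/25.
The date termination becomes effective: 2026/08/25 + 10 days = 2026/09/04.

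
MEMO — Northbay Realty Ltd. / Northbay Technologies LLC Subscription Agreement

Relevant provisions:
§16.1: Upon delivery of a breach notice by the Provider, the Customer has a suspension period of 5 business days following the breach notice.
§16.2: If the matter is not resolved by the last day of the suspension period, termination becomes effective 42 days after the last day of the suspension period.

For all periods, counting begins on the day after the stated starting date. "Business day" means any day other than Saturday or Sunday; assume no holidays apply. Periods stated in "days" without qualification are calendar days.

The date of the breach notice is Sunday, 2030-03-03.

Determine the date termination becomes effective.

2030-04-19

The last day of the suspension period: counting 5 business days from Sunday, 2030-03-03 (Mar 4, Mar 5, Mar 6, Mar 7, Mar 8, skipping weekends) reaches Friday, 2030-03-08.
The date termination becomes effective: 42 calendar days after 2030-03-08 is 2030-04-19.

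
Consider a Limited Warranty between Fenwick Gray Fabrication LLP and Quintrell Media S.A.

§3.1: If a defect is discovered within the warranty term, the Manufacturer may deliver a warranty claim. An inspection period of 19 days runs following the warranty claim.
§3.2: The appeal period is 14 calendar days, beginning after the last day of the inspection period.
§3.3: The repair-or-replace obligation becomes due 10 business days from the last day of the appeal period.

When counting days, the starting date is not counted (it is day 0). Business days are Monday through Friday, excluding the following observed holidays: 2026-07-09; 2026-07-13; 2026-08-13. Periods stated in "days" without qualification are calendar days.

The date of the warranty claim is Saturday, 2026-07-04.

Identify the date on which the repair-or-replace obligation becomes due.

2026-08-21

The last day of the inspection period: 19 calendar days after 2026-07-04 is 2026-07-23.
The last day of the appeal period: 14 calendar days after 2026-07-23 is 2026-08-06.
From Thursday, 2026-08-06, 10 business days (Aug 7, Aug 10, Aug 11, Aug 12, Aug 14, Aug 17, Aug 18, Aug 19, Aug 20, Aug 21, skipping weekends and the listed holiday on Aug 13) brings us to Friday, 2026-08-21, which is the date on which the repair-or-replace obligation becomes due.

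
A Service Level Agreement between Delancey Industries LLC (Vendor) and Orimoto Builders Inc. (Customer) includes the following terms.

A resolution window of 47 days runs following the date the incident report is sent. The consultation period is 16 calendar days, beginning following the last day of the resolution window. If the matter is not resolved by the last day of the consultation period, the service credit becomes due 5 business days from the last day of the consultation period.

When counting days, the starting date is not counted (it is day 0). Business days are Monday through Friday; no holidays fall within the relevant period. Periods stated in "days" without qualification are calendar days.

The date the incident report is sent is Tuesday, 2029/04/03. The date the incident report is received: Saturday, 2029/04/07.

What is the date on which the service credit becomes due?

2029/06/12

Adding 47 calendar days to 2029/04/03 gives 2029/05/20, which is the last day of the resolution window.
The last day of the consultation period: 16 calendar days after 2029/05/20 is 2029/06/05.
From Tuesday, 2029/06/05, 5 business days (Jun 6, Jun 7, Jun 8, Jun 11, Jun 12, skipping weekends) brings us to Tuesday, 2029/06/12, which is the date on which the service credit becomes due.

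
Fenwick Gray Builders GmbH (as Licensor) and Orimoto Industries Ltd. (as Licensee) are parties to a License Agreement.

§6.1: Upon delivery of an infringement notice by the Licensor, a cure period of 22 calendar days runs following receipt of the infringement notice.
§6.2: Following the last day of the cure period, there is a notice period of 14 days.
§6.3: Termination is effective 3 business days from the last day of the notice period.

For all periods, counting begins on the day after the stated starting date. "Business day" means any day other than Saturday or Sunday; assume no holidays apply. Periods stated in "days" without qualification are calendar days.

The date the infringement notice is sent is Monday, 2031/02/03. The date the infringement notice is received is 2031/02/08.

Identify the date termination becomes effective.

Adding 22 calendar days to 2031/02/08 gives 2031/03/02, which is the last day of the cure period.
The last day of the notice period: 2031/03/02 + 14 days = 2031/03/16.
The date termination becomes effective: 3 business days after Sunday, 2031/03/16, skipping weekends — Mar 17, Mar 18, Mar 19 — lands on Wednesday, 2031/03/19.

2031/03/19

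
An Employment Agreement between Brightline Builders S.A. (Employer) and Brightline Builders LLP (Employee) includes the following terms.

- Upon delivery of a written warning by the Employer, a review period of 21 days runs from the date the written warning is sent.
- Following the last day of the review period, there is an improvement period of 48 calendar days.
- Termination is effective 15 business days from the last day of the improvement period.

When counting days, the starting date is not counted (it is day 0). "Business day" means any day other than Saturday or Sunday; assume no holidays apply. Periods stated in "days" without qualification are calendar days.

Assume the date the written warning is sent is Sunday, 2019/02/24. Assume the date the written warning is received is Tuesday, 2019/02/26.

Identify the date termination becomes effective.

2019/05/24

Adding 21 calendar days to 2019/02/24 gives 2019/03/17, which is the last day of the review period.
Adding 48 calendar days to 2019/03/17 gives 2019/05/04, which is the last day of the improvement period.
The date termination becomes effective: 15 business days after Saturday, 2019/05/04, skipping weekends — May 6, May 7, May 8, May 9, …, May 22, May 23, May 24 — lands on Friday, 2019/05/24.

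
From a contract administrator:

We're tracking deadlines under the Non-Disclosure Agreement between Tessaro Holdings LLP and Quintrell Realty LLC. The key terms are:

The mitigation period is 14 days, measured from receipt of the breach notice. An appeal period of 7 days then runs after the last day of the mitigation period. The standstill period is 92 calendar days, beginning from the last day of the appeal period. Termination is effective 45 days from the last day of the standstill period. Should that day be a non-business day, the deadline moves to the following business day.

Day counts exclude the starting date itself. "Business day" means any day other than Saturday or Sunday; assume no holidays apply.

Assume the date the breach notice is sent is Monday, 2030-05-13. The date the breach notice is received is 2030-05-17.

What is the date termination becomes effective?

The last day of the mitigation period: 14 calendar days after 2030-05-17 is 2030-05-31.
Adding 7 calendar days to 2030-05-31 gives 2030-06-07, which is the last day of the appeal period.
Adding 92 calendar days to 2030-06-07 gives 2030-09-07, which is the last day of the standstill period.
The date termination becomes effective: 2030-09-07 + 45 days = 2030-10-22. 2030-10-22 is a Tuesday, so no roll-forward applies.

2030-10-22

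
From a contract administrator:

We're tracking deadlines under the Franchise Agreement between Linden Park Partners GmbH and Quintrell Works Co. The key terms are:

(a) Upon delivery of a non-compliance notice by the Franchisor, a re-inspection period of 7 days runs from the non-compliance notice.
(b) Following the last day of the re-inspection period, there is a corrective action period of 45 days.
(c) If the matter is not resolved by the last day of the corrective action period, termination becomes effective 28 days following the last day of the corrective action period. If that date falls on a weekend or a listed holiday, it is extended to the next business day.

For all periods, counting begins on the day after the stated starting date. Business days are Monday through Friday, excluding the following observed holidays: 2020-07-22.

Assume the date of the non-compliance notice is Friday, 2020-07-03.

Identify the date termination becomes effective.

The last day of the re-inspection period: 2020-07-03 + 7 days = 2020-07-10.
The last day of the corrective action period: 45 calendar days after 2020-07-10 is 2020-08-24.
The date termination becomes effective: 28 calendar days after 2020-08-24 is 2020-09-21. 2020-09-21 is a Monday and is not a listed holiday, so no roll-forward applies.

2020-09-21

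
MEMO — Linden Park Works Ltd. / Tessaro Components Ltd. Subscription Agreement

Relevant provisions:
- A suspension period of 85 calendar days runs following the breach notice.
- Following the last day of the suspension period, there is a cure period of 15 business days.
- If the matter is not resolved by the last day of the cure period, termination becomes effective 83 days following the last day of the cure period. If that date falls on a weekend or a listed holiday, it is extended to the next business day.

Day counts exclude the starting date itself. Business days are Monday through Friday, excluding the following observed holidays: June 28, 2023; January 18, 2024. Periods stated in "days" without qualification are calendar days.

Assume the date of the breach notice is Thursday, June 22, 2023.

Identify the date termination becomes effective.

December 28, 2023

The last day of the suspension period: 85 calendar days after June 22, 2023 is September 15, 2023.
From Friday, September 15, 2023, 15 business days (Sep 18, Sep 19, Sep 20, Sep 21, …, Oct 4, Oct 5, Oct 6, skipping weekends) brings us to Friday, October 6, 2023, which is the last day of the cure period.
The date termination becomes effective: 83 calendar days after October 6, 2023 is December 28, 2023. December 28, 2023 is a Thursday and is not a listed holiday, so no roll-forward applies.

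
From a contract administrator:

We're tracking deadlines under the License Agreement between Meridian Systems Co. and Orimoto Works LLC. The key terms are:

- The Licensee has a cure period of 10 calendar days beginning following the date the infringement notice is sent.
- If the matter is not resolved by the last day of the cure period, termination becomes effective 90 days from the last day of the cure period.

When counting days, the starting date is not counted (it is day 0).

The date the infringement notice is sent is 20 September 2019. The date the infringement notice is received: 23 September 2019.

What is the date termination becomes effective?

The last day of the cure period: 20 September 2019 + 10 days = 30 September 2019.
The date termination becomes effective: 30 September 2019 + 90 days = 29 December 2019.

29 December 2019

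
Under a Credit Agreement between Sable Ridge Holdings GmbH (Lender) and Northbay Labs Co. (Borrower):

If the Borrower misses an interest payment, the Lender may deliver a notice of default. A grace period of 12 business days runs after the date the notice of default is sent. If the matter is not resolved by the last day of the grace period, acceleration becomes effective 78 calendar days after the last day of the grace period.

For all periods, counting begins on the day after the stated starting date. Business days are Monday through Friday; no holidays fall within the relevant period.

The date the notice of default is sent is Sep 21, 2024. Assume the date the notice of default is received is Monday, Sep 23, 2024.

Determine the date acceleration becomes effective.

From Saturday, Sep 21, 2024, 12 business days (Sep 23, Sep 24, Sep 25, Sep 26, …, Oct 4, Oct 7, Oct 8, skipping weekends) brings us to Tuesday, Oct 8, 2024, which is the last day of the grace period.
The date acceleration becomes effective: Oct 8, 2024 + 78 days = Dec 25, 2024.

Dec 25, 2024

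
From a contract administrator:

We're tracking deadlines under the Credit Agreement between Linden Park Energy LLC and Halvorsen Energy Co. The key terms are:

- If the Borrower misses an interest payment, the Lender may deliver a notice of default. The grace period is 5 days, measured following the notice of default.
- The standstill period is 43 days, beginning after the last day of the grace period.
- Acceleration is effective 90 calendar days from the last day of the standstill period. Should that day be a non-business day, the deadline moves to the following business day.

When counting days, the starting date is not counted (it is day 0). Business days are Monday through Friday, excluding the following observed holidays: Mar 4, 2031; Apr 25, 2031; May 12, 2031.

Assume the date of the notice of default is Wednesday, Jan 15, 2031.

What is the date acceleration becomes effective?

The last day of the grace period: Jan 15, 2031 + 5 days = Jan 20, 2031.
The last day of the standstill period: Jan 20, 2031 + 43 days = Mar 4, 2031.
The date acceleration becomes effective: Mar 4, 2031 + 90 days = Jun 2, 2031. Jun 2, 2031 is a Monday and is not a listed holiday, so no roll-forward applies.

Jun 2, 2031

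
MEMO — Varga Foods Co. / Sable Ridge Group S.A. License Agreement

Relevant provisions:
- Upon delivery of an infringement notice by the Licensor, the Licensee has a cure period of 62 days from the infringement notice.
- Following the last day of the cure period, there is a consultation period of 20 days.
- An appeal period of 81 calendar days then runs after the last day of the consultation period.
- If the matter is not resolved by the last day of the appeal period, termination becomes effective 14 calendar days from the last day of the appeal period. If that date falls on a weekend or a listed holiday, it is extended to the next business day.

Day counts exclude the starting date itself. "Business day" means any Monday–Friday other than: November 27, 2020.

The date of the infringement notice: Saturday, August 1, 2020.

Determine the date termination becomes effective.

The last day of the cure period: 62 calendar days after August 1, 2020 is October 2, 2020.
The last day of the consultation period: October 2, 2020 + 20 days = October 22, 2020.
The last day of the appeal period: 81 calendar days after October 22, 2020 is January 11, 2021.
Adding 14 calendar days to January 11, 2021 gives January 25, 2021, which is the date termination becomes effective. January 25, 2021 is a Monday and is not a listed holiday, so no roll-forward applies.

January 25, 2021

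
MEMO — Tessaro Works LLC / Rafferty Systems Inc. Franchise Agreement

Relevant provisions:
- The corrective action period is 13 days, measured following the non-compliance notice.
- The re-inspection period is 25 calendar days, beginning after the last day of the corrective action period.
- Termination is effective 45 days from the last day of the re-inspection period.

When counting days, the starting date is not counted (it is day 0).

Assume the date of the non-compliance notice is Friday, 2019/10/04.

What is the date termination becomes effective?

Adding 13 calendar days to 2019/10/04 gives 2019/10/17, which is the last day of the corrective action period.
Adding 25 calendar days to 2019/10/17 gives 2019/11/11, which is the last day of the re-inspection period.
The date termination becomes effective: 2019/11/11 + 45 days = 2019/12/26.

2019/12/26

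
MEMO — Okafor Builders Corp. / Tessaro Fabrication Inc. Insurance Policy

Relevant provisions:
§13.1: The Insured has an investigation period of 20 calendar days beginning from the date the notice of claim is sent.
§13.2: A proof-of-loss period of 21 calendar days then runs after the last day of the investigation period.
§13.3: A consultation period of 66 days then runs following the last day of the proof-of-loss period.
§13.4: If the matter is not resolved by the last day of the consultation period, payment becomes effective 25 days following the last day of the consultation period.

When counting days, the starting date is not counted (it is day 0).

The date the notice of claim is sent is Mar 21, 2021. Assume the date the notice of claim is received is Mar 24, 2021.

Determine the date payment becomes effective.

Adding 20 calendar days to Mar 21, 2021 gives Apr 10, 2021, which is the last day of the investigation period.
Adding 21 calendar days to Apr 10, 2021 gives May 1, 2021, which is the last day of the proof-of-loss period.
The last day of the consultation period: 66 calendar days after May 1, 2021 is Jul 6, 2021.
Adding 25 calendar days to Jul 6, 2021 gives Jul 31, 2021, which is the date payment becomes effective.

Jul 31, 2021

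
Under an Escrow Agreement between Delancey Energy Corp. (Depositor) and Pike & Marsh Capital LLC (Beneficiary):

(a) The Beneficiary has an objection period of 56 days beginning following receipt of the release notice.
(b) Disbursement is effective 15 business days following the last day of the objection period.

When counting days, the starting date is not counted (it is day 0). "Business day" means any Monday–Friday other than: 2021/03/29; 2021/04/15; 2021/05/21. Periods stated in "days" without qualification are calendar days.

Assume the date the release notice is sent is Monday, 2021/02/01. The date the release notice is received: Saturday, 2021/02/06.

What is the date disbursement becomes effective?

The last day of the objection period: 2021/02/06 + 56 days = 2021/04/03.
From Saturday, 2021/04/03, 15 business days (Apr 5, Apr 6, Apr 7, Apr 8, …, Apr 22, Apr 23, Apr 26, skipping weekends and the listed holiday on Apr 15) brings us to Monday, 2021/04/26, which is the date disbursement becomes effective.

2021/04/26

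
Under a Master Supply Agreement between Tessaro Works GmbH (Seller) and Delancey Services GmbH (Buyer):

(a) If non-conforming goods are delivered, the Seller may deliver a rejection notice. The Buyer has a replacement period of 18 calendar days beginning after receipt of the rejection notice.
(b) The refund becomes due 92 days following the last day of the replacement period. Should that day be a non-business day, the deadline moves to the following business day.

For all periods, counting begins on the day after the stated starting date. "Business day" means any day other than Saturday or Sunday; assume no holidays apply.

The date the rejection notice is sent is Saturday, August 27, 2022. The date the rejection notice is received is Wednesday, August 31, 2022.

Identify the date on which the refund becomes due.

The last day of the replacement period: 18 calendar days after August 31, 2022 is September 18, 2022.
The date on which the refund becomes due: 92 calendar days after September 18, 2022 is December 19, 2022. December 19, 2022 is a Monday, so no roll-forward applies.

December 19, 2022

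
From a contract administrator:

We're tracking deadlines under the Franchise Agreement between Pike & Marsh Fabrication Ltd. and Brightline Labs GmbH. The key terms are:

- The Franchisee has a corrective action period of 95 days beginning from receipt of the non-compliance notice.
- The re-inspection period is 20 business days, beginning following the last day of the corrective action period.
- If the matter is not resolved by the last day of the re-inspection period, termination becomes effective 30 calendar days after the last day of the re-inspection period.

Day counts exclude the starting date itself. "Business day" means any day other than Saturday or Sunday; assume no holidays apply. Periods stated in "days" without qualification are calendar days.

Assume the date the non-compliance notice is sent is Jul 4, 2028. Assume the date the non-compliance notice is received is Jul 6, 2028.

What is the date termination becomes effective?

Dec 6, 2028

The last day of the corrective action period: Jul 6, 2028 + 95 days = Oct 9, 2028.
From Monday, Oct 9, 2028, 20 business days (Oct 10, Oct 11, Oct 12, Oct 13, …, Nov 2, Nov 3, Nov 6, skipping weekends) brings us to Monday, Nov 6, 2028, which is the last day of the re-inspection period.
The date termination becomes effective: Nov 6, 2028 + 30 days = Dec 6, 2028.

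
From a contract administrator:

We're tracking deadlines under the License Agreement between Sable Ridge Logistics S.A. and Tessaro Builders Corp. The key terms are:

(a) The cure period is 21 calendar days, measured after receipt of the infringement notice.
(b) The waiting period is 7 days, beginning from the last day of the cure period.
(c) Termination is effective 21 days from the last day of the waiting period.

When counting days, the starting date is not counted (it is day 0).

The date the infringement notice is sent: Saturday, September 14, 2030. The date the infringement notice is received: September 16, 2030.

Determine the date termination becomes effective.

November 4, 2030

The last day of the cure period: September 16, 2030 + 21 days = October 7, 2030.
The last day of the waiting period: 7 calendar days after October 7, 2030 is October 14, 2030.
The date termination becomes effective: 21 calendar days after October 14, 2030 is November 4, 2030.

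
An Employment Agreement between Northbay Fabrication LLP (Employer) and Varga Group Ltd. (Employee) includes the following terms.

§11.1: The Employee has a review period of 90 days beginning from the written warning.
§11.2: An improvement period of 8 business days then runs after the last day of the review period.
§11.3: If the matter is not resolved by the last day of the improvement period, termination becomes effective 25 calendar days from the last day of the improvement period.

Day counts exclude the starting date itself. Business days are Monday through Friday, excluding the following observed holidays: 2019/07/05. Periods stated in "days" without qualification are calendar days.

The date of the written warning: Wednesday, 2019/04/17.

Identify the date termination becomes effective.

The last day of the review period: 2019/04/17 + 90 days = 2019/07/16.
From Tuesday, 2019/07/16, 8 business days (Jul 17, Jul 18, Jul 19, Jul 22, Jul 23, Jul 24, Jul 25, Jul 26, skipping weekends) brings us to Friday, 2019/07/26, which is the last day of the improvement period.
The date termination becomes effective: 2019/07/26 + 25 days = 2019/08/20.

2019/08/20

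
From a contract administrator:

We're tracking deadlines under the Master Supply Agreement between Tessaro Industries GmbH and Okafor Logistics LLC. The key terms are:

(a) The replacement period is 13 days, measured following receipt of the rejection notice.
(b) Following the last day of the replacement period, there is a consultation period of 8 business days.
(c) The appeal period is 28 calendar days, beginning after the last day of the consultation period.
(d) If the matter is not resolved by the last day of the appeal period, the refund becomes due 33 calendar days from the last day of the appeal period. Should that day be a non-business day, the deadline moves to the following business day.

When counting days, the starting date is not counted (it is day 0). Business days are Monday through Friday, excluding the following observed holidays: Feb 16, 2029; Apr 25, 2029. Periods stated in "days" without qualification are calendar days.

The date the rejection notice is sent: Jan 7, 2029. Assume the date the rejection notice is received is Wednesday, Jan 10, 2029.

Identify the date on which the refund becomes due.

Apr 4, 2029

The last day of the replacement period: Jan 10, 2029 + 13 days = Jan 23, 2029.
The last day of the consultation period: counting 8 business days from Tuesday, Jan 23, 2029 (Jan 24, Jan 25, Jan 26, Jan 29, Jan 30, Jan 31, Feb 1, Feb 2, skipping weekends) reaches Friday, Feb 2, 2029.
The last day of the appeal period: 28 calendar days after Feb 2, 2029 is Mar 2, 2029.
Adding 33 calendar days to Mar 2, 2029 gives Apr 4, 2029, which is the date on which the refund becomes due. Apr 4, 2029 is a Wednesday and is not a listed holiday, so no roll-forward applies.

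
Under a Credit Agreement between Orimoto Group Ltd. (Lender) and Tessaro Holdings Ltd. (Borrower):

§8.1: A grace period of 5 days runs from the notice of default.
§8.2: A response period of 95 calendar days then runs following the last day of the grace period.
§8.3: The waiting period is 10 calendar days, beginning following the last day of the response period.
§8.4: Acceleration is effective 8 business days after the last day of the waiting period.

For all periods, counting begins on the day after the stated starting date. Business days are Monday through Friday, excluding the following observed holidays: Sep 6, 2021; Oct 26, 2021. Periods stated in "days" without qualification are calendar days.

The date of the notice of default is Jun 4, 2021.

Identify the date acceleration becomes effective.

Oct 4, 2021

The last day of the grace period: Jun 4, 2021 + 5 days = Jun 9, 2021.
The last day of the response period: 95 calendar days after Jun 9, 2021 is Sep 12, 2021.
The last day of the waiting period: Sep 12, 2021 + 10 days = Sep 22, 2021.
The date acceleration becomes effective: 8 business days after Wednesday, Sep 22, 2021, skipping weekends — Sep 23, Sep 24, Sep 27, Sep 28, Sep 29, Sep 30, Oct 1, Oct 4 — lands on Monday, Oct 4, 2021.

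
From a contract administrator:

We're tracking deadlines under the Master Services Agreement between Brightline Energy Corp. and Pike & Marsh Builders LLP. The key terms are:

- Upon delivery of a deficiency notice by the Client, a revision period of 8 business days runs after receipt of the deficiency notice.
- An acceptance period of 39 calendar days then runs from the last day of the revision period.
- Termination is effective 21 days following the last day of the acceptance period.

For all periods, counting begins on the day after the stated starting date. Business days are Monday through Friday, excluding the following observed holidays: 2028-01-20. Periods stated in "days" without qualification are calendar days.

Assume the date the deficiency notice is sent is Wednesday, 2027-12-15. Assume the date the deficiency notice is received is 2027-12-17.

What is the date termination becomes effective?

2028-02-27

From Friday, 2027-12-17, 8 business days (Dec 20, Dec 21, Dec 22, Dec 23, Dec 24, Dec 27, Dec 28, Dec 29, skipping weekends) brings us to Wednesday, 2027-12-29, which is the last day of the revision period.
Adding 39 calendar days to 2027-12-29 gives 2028-02-06, which is the last day of the acceptance period.
Adding 21 calendar days to 2028-02-06 gives 2028-02-27, which is the date termination becomes effective.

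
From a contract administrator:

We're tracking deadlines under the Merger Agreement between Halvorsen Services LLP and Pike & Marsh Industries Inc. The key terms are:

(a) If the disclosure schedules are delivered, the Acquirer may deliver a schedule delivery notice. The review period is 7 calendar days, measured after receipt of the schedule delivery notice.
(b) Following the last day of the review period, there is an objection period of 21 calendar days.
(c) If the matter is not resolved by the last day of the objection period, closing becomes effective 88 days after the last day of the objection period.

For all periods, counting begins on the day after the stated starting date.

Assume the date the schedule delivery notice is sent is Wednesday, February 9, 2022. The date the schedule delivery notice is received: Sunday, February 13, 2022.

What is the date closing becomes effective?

The last day of the review period: 7 calendar days after February 13, 2022 is February 20, 2022.
The last day of the objection period: 21 calendar days after February 20, 2022 is March 13, 2022.
The date closing becomes effective: March 13, 2022 + 88 days = June 9, 2022.

June 9, 2022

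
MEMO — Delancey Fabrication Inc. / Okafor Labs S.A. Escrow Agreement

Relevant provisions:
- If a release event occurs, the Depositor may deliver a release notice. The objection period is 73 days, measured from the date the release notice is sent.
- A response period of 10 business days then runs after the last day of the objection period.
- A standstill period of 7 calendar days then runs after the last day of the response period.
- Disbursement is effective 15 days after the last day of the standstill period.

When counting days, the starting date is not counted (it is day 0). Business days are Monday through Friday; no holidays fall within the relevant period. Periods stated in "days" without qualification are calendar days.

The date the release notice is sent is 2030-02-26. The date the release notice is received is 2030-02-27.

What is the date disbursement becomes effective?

2030-06-15

Adding 73 calendar days to 2030-02-26 gives 2030-05-10, which is the last day of the objection period.
The last day of the response period: counting 10 business days from Friday, 2030-05-10 (May 13, May 14, May 15, May 16, May 17, May 20, May 21, May 22, May 23, May 24, skipping weekends) reaches Friday, 2030-05-24.
The last day of the standstill period: 2030-05-24 + 7 days = 2030-05-31.
Adding 15 calendar days to 2030-05-31 gives 2030-06-15, which is the date disbursement becomes effective.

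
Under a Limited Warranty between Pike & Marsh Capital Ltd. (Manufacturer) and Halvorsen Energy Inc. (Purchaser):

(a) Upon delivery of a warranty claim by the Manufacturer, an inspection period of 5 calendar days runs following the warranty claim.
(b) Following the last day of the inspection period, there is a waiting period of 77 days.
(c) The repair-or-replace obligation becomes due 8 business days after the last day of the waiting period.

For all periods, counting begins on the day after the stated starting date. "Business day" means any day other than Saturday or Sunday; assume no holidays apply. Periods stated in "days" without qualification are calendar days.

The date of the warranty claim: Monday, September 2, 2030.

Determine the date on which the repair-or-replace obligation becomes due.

Adding 5 calendar days to September 2, 2030 gives September 7, 2030, which is the last day of the inspection period.
Adding 77 calendar days to September 7, 2030 gives November 23, 2030, which is the last day of the waiting period.
The date on which the repair-or-replace obligation becomes due: counting 8 business days from Saturday, November 23, 2030 (Nov 25, Nov 26, Nov 27, Nov 28, Nov 29, Dec 2, Dec 3, Dec 4, skipping weekends) reaches Wednesday, December 4, 2030.

December 4, 2030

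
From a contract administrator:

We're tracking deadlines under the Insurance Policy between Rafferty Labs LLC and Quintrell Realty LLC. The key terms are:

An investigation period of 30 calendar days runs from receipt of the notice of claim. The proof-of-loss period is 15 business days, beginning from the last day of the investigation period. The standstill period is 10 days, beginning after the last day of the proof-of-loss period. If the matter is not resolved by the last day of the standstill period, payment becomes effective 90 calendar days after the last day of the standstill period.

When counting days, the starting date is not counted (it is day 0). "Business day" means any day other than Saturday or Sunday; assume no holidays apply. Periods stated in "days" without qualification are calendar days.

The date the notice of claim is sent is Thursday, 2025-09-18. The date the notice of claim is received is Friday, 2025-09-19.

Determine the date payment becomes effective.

The last day of the investigation period: 2025-09-19 + 30 days = 2025-10-19.
From Sunday, 2025-10-19, 15 business days (Oct 20, Oct 21, Oct 22, Oct 23, …, Nov 5, Nov 6, Nov 7, skipping weekends) brings us to Friday, 2025-11-07, which is the last day of the proof-of-loss period.
The last day of the standstill period: 2025-11-07 + 10 days = 2025-11-17.
The date payment becomes effective: 2025-11-17 + 90 days = 2026-02-15.

2026-02-15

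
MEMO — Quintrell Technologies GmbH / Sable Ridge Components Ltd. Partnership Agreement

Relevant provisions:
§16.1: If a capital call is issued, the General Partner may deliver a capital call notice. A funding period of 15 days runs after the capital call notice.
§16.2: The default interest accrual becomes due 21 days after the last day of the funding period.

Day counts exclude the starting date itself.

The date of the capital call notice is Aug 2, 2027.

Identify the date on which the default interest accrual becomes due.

Sep 7, 2027

Adding 15 calendar days to Aug 2, 2027 gives Aug 17, 2027, which is the last day of the funding period.
The date on which the default interest accrual becomes due: 21 calendar days after Aug 17, 2027 is Sep 7, 2027.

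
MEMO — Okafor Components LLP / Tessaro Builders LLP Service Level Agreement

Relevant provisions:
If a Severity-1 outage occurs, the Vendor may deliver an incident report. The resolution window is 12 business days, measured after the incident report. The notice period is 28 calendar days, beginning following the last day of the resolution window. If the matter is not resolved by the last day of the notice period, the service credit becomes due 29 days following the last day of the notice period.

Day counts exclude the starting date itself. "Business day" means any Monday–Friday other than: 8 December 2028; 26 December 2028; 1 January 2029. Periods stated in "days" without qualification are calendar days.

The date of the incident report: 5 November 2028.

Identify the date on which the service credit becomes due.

17 January 2029

The last day of the resolution window: counting 12 business days from Sunday, 5 November 2028 (Nov 6, Nov 7, Nov 8, Nov 9, …, Nov 17, Nov 20, Nov 21, skipping weekends) reaches Tuesday, 21 November 2028.
The last day of the notice period: 28 calendar days after 21 November 2028 is 19 December 2028.
The date on which the service credit becomes due: 19 December 2028 + 29 days = 17 January 2029.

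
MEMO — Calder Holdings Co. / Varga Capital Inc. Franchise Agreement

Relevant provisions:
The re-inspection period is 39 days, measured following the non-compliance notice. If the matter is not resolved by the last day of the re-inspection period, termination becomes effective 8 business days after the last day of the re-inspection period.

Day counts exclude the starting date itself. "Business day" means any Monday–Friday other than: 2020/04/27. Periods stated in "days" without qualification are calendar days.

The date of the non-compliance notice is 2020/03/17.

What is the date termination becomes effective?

The last day of the re-inspection period: 2020/03/17 + 39 days = 2020/04/25.
The date termination becomes effective: 8 business days after Saturday, 2020/04/25, skipping weekends and the listed holiday on Apr 27 — Apr 28, Apr 29, Apr 30, May 1, May 4, May 5, May 6, May 7 — lands on Thursday, 2020/05/07.

2020/05/07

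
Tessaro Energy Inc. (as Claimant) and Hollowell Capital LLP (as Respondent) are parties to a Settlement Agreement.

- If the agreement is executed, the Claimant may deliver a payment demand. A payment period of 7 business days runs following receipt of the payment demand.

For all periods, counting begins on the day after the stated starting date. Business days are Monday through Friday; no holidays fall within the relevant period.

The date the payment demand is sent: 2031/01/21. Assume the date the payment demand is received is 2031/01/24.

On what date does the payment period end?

2031/02/04

From Friday, 2031/01/24, 7 business days (Jan 27, Jan 28, Jan 29, Jan 30, Jan 31, Feb 3, Feb 4, skipping weekends) brings us to Tuesday, 2031/02/04, which is the last day of the payment period.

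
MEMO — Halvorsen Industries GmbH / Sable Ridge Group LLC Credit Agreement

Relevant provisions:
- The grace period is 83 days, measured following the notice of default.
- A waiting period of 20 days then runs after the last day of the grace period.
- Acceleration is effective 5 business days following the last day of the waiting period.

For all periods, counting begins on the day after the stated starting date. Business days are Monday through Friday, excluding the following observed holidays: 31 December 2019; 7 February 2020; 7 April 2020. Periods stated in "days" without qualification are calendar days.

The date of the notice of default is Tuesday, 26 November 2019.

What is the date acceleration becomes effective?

The last day of the grace period: 26 November 2019 + 83 days = 17 February 2020.
The last day of the waiting period: 17 February 2020 + 20 days = 8 March 2020.
From Sunday, 8 March 2020, 5 business days (Mar 9, Mar 10, Mar 11, Mar 12, Mar 13, skipping weekends) brings us to Friday, 13 March 2020, which is the date acceleration becomes effective.

13 March 2020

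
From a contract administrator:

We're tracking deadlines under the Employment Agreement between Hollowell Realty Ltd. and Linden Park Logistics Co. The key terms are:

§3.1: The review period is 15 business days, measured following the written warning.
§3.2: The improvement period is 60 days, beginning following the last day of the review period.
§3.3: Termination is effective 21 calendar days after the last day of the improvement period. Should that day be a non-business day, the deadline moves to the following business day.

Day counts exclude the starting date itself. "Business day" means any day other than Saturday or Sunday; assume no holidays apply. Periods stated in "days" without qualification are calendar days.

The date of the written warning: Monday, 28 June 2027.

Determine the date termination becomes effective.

The last day of the review period: counting 15 business days from Monday, 28 June 2027 (Jun 29, Jun 30, Jul 1, Jul 2, …, Jul 15, Jul 16, Jul 19, skipping weekends) reaches Monday, 19 July 2027.
The last day of the improvement period: 19 July 2027 + 60 days = 17 September 2027.
The date termination becomes effective: 21 calendar days after 17 September 2027 is 8 October 2027. 8 October 2027 is a Friday, so no roll-forward applies.

8 October 2027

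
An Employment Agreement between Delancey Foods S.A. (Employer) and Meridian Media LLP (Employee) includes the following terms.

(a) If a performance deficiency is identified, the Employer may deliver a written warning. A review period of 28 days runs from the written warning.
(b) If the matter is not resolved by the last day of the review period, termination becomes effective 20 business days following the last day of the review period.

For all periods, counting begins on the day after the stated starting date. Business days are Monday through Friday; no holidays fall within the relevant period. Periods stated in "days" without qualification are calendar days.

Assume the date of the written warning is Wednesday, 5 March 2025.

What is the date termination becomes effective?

30 April 2025

The last day of the review period: 5 March 2025 + 28 days = 2 April 2025.
The date termination becomes effective: 20 business days after Wednesday, 2 April 2025, skipping weekends — Apr 3, Apr 4, Apr 7, Apr 8, …, Apr 28, Apr 29, Apr 30 — lands on Wednesday, 30 April 2025.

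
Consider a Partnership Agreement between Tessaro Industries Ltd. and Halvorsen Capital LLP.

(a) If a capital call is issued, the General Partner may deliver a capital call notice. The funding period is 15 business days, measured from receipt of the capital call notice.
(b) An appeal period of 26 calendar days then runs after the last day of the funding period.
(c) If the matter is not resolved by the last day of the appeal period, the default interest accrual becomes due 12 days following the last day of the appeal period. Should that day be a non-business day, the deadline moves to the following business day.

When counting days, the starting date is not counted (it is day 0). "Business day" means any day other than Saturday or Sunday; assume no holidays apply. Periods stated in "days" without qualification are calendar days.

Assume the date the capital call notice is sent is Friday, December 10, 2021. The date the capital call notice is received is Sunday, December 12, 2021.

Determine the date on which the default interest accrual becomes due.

February 7, 2022

The last day of the funding period: 15 business days after Sunday, December 12, 2021, skipping weekends — Dec 13, Dec 14, Dec 15, Dec 16, …, Dec 29, Dec 30, Dec 31 — lands on Friday, December 31, 2021.
The last day of the appeal period: 26 calendar days after December 31, 2021 is January 26, 2022.
The date on which the default interest accrual becomes due: January 26, 2022 + 12 days = February 7, 2022. February 7, 2022 is a Monday, so no roll-forward applies.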